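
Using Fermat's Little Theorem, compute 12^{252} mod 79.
18

By Fermat's Little Theorem, a^(p-1) ≡ 1 (mod p) for prime p and gcd(a, p) = 1
Here p = 79, so 12^78 ≡ 1 (mod 79)
We can reduce the exponent: 252 mod 78 = 18
So 12^252 ≡ 12^18 (mod 79)
Computing: 12^18 mod 79 = 18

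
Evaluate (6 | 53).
(6/53) = 6^{26} mod 53 = 1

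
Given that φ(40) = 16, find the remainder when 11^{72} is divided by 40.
By Euler: 11^{16} ≡ 1 (mod 40) since gcd(11, 40) = 1. 72 = 4×16 + 8. So 11^{72} ≡ 11^{8} ≡ 1 (mod 40)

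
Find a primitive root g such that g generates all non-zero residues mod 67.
p - 1 = 66 has prime divisors 2, 3, 11. h is a primitive root mod 67 iff h^(66/q) ≢ 1 (mod 67) for each such q.
h = 2: 2^33 ≡ 66, 2^22 ≡ 37, 2^6 ≡ 64 (mod 67); none is 1, so 2 has order 66 and is a primitive root.
The smallest primitive root mod 67 is g = 2.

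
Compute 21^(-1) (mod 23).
21^(-1) ≡ 11 (mod 23). Verification: 21 × 11 = 231 ≡ 1 (mod 23)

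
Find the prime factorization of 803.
11 × 73

Divide by primes starting from smallest:
803 ÷ 11 = 73
73 ÷ 73 = 1

803 = 11 × 73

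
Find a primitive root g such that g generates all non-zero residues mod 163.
p - 1 = 162 has prime divisors 2, 3. h is a primitive root mod 163 iff h^(162/q) ≢ 1 (mod 163) for each such q.
h = 2: 2^81 ≡ 162, 2^54 ≡ 104 (mod 163); none is 1, so 2 has order 162 and is a primitive root.
The smallest primitive root mod 163 is g = 2.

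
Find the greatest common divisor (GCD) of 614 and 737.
1

Using the Euclidean algorithm:
614 = 0 × 737 + 614
737 = 1 × 614 + 123
614 = 4 × 123 + 122
123 = 1 × 122 + 1
122 = 122 × 1 + 0

GCD(614, 737) = 1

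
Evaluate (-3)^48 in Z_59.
Using repeated squaring. (-3) ≡ 56 (mod 59). 48 = 32 + 16 (binary 110000). Repeated squaring mod 59: 56^1 ≡ 56; 56^2 ≡ 56² = 3136 ≡ 9; 56^4 ≡ 9² = 81 ≡ 22; 56^8 ≡ 22² = 484 ≡ 12; 56^16 ≡ 12² = 144 ≡ 26; 56^32 ≡ 26² = 676 ≡ 27. Multiply: (-3)^48 ≡ 56^32 × 56^16 ≡ 27 × 26 (mod 59): 27 × 26 = 702 ≡ 53. So (-3)^48 ≡ 53 (mod 59).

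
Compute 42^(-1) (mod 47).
42^(-1) ≡ 28 (mod 47). Verification: 42 × 28 = 1176 ≡ 1 (mod 47)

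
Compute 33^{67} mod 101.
30

Using successive squaring:
Binary expansion of 67: 1000011
Powers of 33 mod 101 (each is the square of the previous):
  33^1 ≡ 33 (mod 101)
  33^2 ≡ 33² = 1089 ≡ 79 (mod 101)
  33^4 ≡ 79² = 6241 ≡ 80 (mod 101)
  33^8 ≡ 80² = 6400 ≡ 37 (mod 101)
  33^16 ≡ 37² = 1369 ≡ 56 (mod 101)
  33^32 ≡ 56² = 3136 ≡ 5 (mod 101)
  33^64 ≡ 5² = 25 ≡ 25 (mod 101)
67 = 64 + 2 + 1, so 33^67 = 33^64 × 33^2 × 33^1 ≡ 25 × 79 × 33 (mod 101)
Multiplying step by step:
  25 × 79 = 1975 ≡ 56 (mod 101)
  56 × 33 = 1848 ≡ 30 (mod 101)
Result: 33^67 ≡ 30 (mod 101)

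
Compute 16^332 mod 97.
Using Fermat: 16^{96} ≡ 1 (mod 97). 332 ≡ 44 (mod 96). So 16^{332} ≡ 16^{44} ≡ 35 (mod 97)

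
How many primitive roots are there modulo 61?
Number of primitive roots mod 61 = φ(60) = 16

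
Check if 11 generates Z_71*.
p - 1 = 70 has prime divisors 2, 5, 7. Check 11^(70/q) mod 71 for each: 11^(70/2) = 11^35 ≡ 70, 11^(70/5) = 11^14 ≡ 54, 11^(70/7) = 11^10 ≡ 32 (mod 71). None of these is 1, so 11 has order 70 = φ(71), so it is a primitive root mod 71.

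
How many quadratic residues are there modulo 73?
For prime 73, there are (p-1)/2 = (73-1)/2 = 36 quadratic residues (excluding 0).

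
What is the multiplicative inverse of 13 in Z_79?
73

Using Extended Euclidean Algorithm:
gcd(13, 79) = 1
Bezout coefficients: 13 × -6 + 79 × 1 = 1
So 13 × -6 ≡ 1 (mod 79)
The inverse is -6 mod 79 = 73
Verification: 13 × 73 = 949 = 12 × 79 + 1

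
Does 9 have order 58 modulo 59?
p - 1 = 58 has prime divisors 2, 29. Check 9^(58/q) mod 59 for each: 9^(58/2) = 9^29 ≡ 1, 9^(58/29) = 9^2 ≡ 22 (mod 59). Since 9^29 ≡ 1 (mod 59), the order of 9 divides 29 (in fact the order is 29) ≠ 58, so it is not a primitive root.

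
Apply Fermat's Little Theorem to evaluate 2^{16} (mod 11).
9

By Fermat's Little Theorem, a^(p-1) ≡ 1 (mod p) for prime p and gcd(a, p) = 1
Here p = 11, so 2^10 ≡ 1 (mod 11)
We can reduce the exponent: 16 mod 10 = 6
So 2^16 ≡ 2^6 (mod 11)
Computing: 2^6 mod 11 = 9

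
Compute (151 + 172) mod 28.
15

(151 + 172) = 323
323 mod 28 = 15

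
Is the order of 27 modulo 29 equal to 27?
No, the actual order is 28, not 27.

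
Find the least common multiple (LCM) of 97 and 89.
8633

First find GCD(97, 89) using the Euclidean algorithm:
97 = 1 × 89 + 8
89 = 11 × 8 + 1
8 = 8 × 1 + 0
GCD(97, 89) = 1

LCM formula: LCM(a, b) = (a × b) / GCD(a, b)
LCM(97, 89) = (97 × 89) / 1
LCM(97, 89) = 8633 / 1
LCM(97, 89) = 8633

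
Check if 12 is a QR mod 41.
By Euler's criterion: 12^{20} ≡ 40 (mod 41). Since this equals -1 (≡ 40), 12 is not a QR.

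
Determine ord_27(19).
Powers of 19 mod 27: 19^1≡19, 19^2≡10, 19^3≡1. Order = 3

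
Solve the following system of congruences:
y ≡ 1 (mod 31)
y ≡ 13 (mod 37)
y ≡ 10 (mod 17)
12556

Using the Chinese Remainder Theorem:
M = product of moduli = 19499
For equation 1: M_1 = 629, 629 ≡ 9 (mod 31), inverse of 629 mod 31 is 7 (check: 9 × 7 = 63 ≡ 1 (mod 31))
For equation 2: M_2 = 527, 527 ≡ 9 (mod 37), inverse of 527 mod 37 is 33 (check: 9 × 33 = 297 ≡ 1 (mod 37))
For equation 3: M_3 = 1147, 1147 ≡ 8 (mod 17), inverse of 1147 mod 17 is 15 (check: 8 × 15 = 120 ≡ 1 (mod 17))
Combine: y ≡ Σ r_i×M_i×(M_i⁻¹ mod m_i) = 1×629×7 + 13×527×33 + 10×1147×15 = 4403 + 226083 + 172050 = 402536
402536 mod 19499 = 12556
y ≡ 12556 (mod 19499)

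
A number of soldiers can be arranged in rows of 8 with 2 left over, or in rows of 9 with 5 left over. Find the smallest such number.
M = 8 × 9 = 72. M₁ = 9, y₁ ≡ 1 (mod 8). M₂ = 8, y₂ ≡ 8 (mod 9). r = 2×9×1 + 5×8×8 ≡ 50 (mod 72). The smallest positive such number is 50.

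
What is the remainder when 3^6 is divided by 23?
6 = 4 + 2 (binary 110). Repeated squaring mod 23: 3^1 ≡ 3; 3^2 ≡ 3² = 9 ≡ 9; 3^4 ≡ 9² = 81 ≡ 12. Multiply: 3^6 = 3^4 × 3^2 ≡ 12 × 9 (mod 23): 12 × 9 = 108 ≡ 16. So 3^6 ≡ 16 (mod 23).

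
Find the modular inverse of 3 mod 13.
3^(-1) ≡ 9 (mod 13). Verification: 3 × 9 = 27 ≡ 1 (mod 13)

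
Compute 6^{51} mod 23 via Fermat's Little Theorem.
3

By Fermat's Little Theorem, a^(p-1) ≡ 1 (mod p) for prime p and gcd(a, p) = 1
Here p = 23, so 6^22 ≡ 1 (mod 23)
We can reduce the exponent: 51 mod 22 = 7
So 6^51 ≡ 6^7 (mod 23)
Computing: 6^7 mod 23 = 3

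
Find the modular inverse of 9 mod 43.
9^(-1) ≡ 24 (mod 43). Verification: 9 × 24 = 216 ≡ 1 (mod 43)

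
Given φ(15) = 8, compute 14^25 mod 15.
By Euler: 14^{8} ≡ 1 (mod 15) since gcd(14, 15) = 1. 25 = 3×8 + 1. So 14^{25} ≡ 14^{1} ≡ 14 (mod 15)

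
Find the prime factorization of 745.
5 × 149

Divide by primes starting from smallest:
745 ÷ 5 = 149
149 ÷ 149 = 1

745 = 5 × 149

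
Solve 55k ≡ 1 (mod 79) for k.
23

Using Extended Euclidean Algorithm:
gcd(55, 79) = 1
Bezout coefficients: 55 × 23 + 79 × -16 = 1
So 55 × 23 ≡ 1 (mod 79)
The inverse is 23 mod 79 = 23
Verification: 55 × 23 = 1265 = 16 × 79 + 1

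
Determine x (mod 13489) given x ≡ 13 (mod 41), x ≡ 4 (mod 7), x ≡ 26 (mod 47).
1530

Using the Chinese Remainder Theorem:
M = product of moduli = 13489
For equation 1: M_1 = 329, 329 ≡ 1 (mod 41), inverse of 329 mod 41 is 1 (check: 1 × 1 = 1 ≡ 1 (mod 41))
For equation 2: M_2 = 1927, 1927 ≡ 2 (mod 7), inverse of 1927 mod 7 is 4 (check: 2 × 4 = 8 ≡ 1 (mod 7))
For equation 3: M_3 = 287, 287 ≡ 5 (mod 47), inverse of 287 mod 47 is 19 (check: 5 × 19 = 95 ≡ 1 (mod 47))
Combine: x ≡ Σ r_i×M_i×(M_i⁻¹ mod m_i) = 13×329×1 + 4×1927×4 + 26×287×19 = 4277 + 30832 + 141778 = 176887
176887 mod 13489 = 1530
x ≡ 1530 (mod 13489)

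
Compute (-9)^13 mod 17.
Using repeated squaring. (-9) ≡ 8 (mod 17). 13 = 8 + 4 + 1 (binary 1101). Repeated squaring mod 17: 8^1 ≡ 8; 8^2 ≡ 8² = 64 ≡ 13; 8^4 ≡ 13² = 169 ≡ 16; 8^8 ≡ 16² = 256 ≡ 1. Multiply: (-9)^13 ≡ 8^8 × 8^4 × 8^1 ≡ 1 × 16 × 8 (mod 17): 1 × 16 = 16 ≡ 16; 16 × 8 = 128 ≡ 9. So (-9)^13 ≡ 9 (mod 17).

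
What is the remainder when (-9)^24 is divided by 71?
Using repeated squaring. (-9) ≡ 62 (mod 71). 24 = 16 + 8 (binary 11000). Repeated squaring mod 71: 62^1 ≡ 62; 62^2 ≡ 62² = 3844 ≡ 10; 62^4 ≡ 10² = 100 ≡ 29; 62^8 ≡ 29² = 841 ≡ 60; 62^16 ≡ 60² = 3600 ≡ 50. Multiply: (-9)^24 ≡ 62^16 × 62^8 ≡ 50 × 60 (mod 71): 50 × 60 = 3000 ≡ 18. So (-9)^24 ≡ 18 (mod 71).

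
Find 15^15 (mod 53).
Using repeated squaring. 15 = 8 + 4 + 2 + 1 (binary 1111). Repeated squaring mod 53: 15^1 ≡ 15; 15^2 ≡ 15² = 225 ≡ 13; 15^4 ≡ 13² = 169 ≡ 10; 15^8 ≡ 10² = 100 ≡ 47. Multiply: 15^15 = 15^8 × 15^4 × 15^2 × 15^1 ≡ 47 × 10 × 13 × 15 (mod 53): 47 × 10 = 470 ≡ 46; 46 × 13 = 598 ≡ 15; 15 × 15 = 225 ≡ 13. So 15^15 ≡ 13 (mod 53).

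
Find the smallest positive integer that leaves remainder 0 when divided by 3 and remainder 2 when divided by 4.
M = 3 × 4 = 12. M₁ = 4, y₁ ≡ 1 (mod 3). M₂ = 3, y₂ ≡ 3 (mod 4). m = 0×4×1 + 2×3×3 ≡ 6 (mod 12). The smallest positive such number is 6.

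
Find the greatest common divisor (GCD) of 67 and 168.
1

Using the Euclidean algorithm:
67 = 0 × 168 + 67
168 = 2 × 67 + 34
67 = 1 × 34 + 33
34 = 1 × 33 + 1
33 = 33 × 1 + 0

GCD(67, 168) = 1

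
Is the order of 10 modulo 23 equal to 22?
Yes, ord_23(10) = 22.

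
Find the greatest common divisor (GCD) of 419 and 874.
1

Using the Euclidean algorithm:
419 = 0 × 874 + 419
874 = 2 × 419 + 36
419 = 11 × 36 + 23
36 = 1 × 23 + 13
23 = 1 × 13 + 10
13 = 1 × 10 + 3
10 = 3 × 3 + 1
3 = 3 × 1 + 0

GCD(419, 874) = 1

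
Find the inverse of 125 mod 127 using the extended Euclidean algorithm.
Extended GCD: 125(63) + 127(-62) = 1. So 125^(-1) ≡ 63 ≡ 63 (mod 127). Verify: 125 × 63 = 7875 ≡ 1 (mod 127)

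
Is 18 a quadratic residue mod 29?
By Euler's criterion: 18^{14} ≡ 28 (mod 29). Since this equals -1 (≡ 28), 18 is not a QR.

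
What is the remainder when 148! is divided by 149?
By Wilson's theorem, (148)! ≡ -1 ≡ 148 (mod 149)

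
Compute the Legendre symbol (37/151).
(37/151) = 37^{75} mod 151 = 1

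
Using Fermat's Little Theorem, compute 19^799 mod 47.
By Fermat: 19^{46} ≡ 1 (mod 47). 799 ≡ 17 (mod 46). So 19^{799} ≡ 19^{17} ≡ 26 (mod 47)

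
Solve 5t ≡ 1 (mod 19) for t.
4

Using Extended Euclidean Algorithm:
gcd(5, 19) = 1
Bezout coefficients: 5 × 4 + 19 × -1 = 1
So 5 × 4 ≡ 1 (mod 19)
The inverse is 4 mod 19 = 4
Verification: 5 × 4 = 20 = 1 × 19 + 1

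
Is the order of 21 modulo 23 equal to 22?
Yes, ord_23(21) = 22.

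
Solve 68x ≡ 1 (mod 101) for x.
52

Using Extended Euclidean Algorithm:
gcd(68, 101) = 1
Bezout coefficients: 68 × -49 + 101 × 33 = 1
So 68 × -49 ≡ 1 (mod 101)
The inverse is -49 mod 101 = 52
Verification: 68 × 52 = 3536 = 35 × 101 + 1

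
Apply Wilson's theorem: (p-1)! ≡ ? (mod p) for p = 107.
By Wilson's theorem, (106)! ≡ -1 ≡ 106 (mod 107)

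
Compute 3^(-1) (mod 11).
3^(-1) ≡ 4 (mod 11). Verification: 3 × 4 = 12 ≡ 1 (mod 11)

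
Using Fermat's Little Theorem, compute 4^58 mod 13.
By Fermat: 4^{12} ≡ 1 (mod 13). 58 = 4×12 + 10. So 4^{58} ≡ 4^{10} ≡ 9 (mod 13)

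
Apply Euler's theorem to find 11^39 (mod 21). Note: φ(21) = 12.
By Euler: 11^{12} ≡ 1 (mod 21) since gcd(11, 21) = 1. 39 = 3×12 + 3. So 11^{39} ≡ 11^{3} ≡ 8 (mod 21)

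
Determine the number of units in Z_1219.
1144

Prime factorization: 1219 = 23 × 53
Using the formula φ(n) = n × Π(1 - 1/p) for each prime factor p:
φ(1219) = 1219 × (1 - 1/23) × (1 - 1/53)
φ(1219) = 1144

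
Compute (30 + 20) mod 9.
5

(30 + 20) = 50
50 mod 9 = 5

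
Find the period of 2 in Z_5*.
Powers of 2 mod 5: 2^1≡2, 2^2≡4, 2^3≡3, 2^4≡1. Order = 4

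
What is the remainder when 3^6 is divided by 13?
6 = 4 + 2 (binary 110). Repeated squaring mod 13: 3^1 ≡ 3; 3^2 ≡ 3² = 9 ≡ 9; 3^4 ≡ 9² = 81 ≡ 3. Multiply: 3^6 = 3^4 × 3^2 ≡ 3 × 9 (mod 13): 3 × 9 = 27 ≡ 1. So 3^6 ≡ 1 (mod 13).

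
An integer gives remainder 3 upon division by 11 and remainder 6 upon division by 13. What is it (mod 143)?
M = 11 × 13 = 143. M₁ = 13, y₁ ≡ 6 (mod 11). M₂ = 11, y₂ ≡ 6 (mod 13). t = 3×13×6 + 6×11×6 ≡ 58 (mod 143). The smallest positive such number is 58.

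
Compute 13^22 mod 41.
Using repeated squaring. 22 = 16 + 4 + 2 (binary 10110). Repeated squaring mod 41: 13^1 ≡ 13; 13^2 ≡ 13² = 169 ≡ 5; 13^4 ≡ 5² = 25 ≡ 25; 13^8 ≡ 25² = 625 ≡ 10; 13^16 ≡ 10² = 100 ≡ 18. Multiply: 13^22 = 13^16 × 13^4 × 13^2 ≡ 18 × 25 × 5 (mod 41): 18 × 25 = 450 ≡ 40; 40 × 5 = 200 ≡ 36. So 13^22 ≡ 36 (mod 41).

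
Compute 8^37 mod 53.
Using repeated squaring. 37 = 32 + 4 + 1 (binary 100101). Repeated squaring mod 53: 8^1 ≡ 8; 8^2 ≡ 8² = 64 ≡ 11; 8^4 ≡ 11² = 121 ≡ 15; 8^8 ≡ 15² = 225 ≡ 13; 8^16 ≡ 13² = 169 ≡ 10; 8^32 ≡ 10² = 100 ≡ 47. Multiply: 8^37 = 8^32 × 8^4 × 8^1 ≡ 47 × 15 × 8 (mod 53): 47 × 15 = 705 ≡ 16; 16 × 8 = 128 ≡ 22. So 8^37 ≡ 22 (mod 53).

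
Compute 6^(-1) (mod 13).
6^(-1) ≡ 11 (mod 13). Verification: 6 × 11 = 66 ≡ 1 (mod 13)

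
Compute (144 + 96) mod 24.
0

(144 + 96) = 240
240 mod 24 = 0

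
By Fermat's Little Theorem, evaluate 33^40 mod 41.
By Fermat's Little Theorem, 33^{40} ≡ 1 (mod 41) since 41 is prime and gcd(33, 41) = 1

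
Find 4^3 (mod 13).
3 = 2 + 1 (binary 11). Repeated squaring mod 13: 4^1 ≡ 4; 4^2 ≡ 4² = 16 ≡ 3. Multiply: 4^3 = 4^2 × 4^1 ≡ 3 × 4 (mod 13): 3 × 4 = 12 ≡ 12. So 4^3 ≡ 12 (mod 13).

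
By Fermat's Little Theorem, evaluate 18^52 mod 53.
By Fermat's Little Theorem, 18^{52} ≡ 1 (mod 53) since 53 is prime and gcd(18, 53) = 1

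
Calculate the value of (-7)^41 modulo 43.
Using repeated squaring. (-7) ≡ 36 (mod 43). 41 = 32 + 8 + 1 (binary 101001). Repeated squaring mod 43: 36^1 ≡ 36; 36^2 ≡ 36² = 1296 ≡ 6; 36^4 ≡ 6² = 36 ≡ 36; 36^8 ≡ 36² = 1296 ≡ 6; 36^16 ≡ 6² = 36 ≡ 36; 36^32 ≡ 36² = 1296 ≡ 6. Multiply: (-7)^41 ≡ 36^32 × 36^8 × 36^1 ≡ 6 × 6 × 36 (mod 43): 6 × 6 = 36 ≡ 36; 36 × 36 = 1296 ≡ 6. So (-7)^41 ≡ 6 (mod 43).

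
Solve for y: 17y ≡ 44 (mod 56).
52

Since gcd(17, 56) = 1 divides 44, a solution exists.
Multiply both sides by the inverse of 17 mod 56:
  17^(-1) mod 56 = 33
  x ≡ 33 × 44 ≡ 1452 ≡ 52 (mod 56)
Verification: 17 × 52 = 884 = 15 × 56 + 44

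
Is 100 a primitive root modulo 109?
No

To verify, check if 100^(108/q) ≢ 1 (mod 109) for each prime divisor q of 108
Divisors of 108 = 108: [1, 2, 3, 4, 6, 9, 12, 18, 27, 36, 54, 108]
  100^(108/2) = 100^54 ≡ 1 (mod 109)
  100^(108/3) = 100^36 ≡ 45 (mod 109)
Conclusion: 100 is not a primitive root modulo 109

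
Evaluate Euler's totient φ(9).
6

Prime factorization: 9 = 3^2
Using the formula φ(n) = n × Π(1 - 1/p) for each prime factor p:
φ(9) = 9 × (1 - 1/3)
φ(9) = 6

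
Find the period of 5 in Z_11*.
Powers of 5 mod 11: 5^1≡5, 5^2≡3, 5^3≡4, 5^4≡9, 5^5≡1. Order = 5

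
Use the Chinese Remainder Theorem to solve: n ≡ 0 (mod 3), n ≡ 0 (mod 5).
M = 3 × 5 = 15. M₁ = 5, y₁ ≡ 2 (mod 3). M₂ = 3, y₂ ≡ 2 (mod 5). n = 0×5×2 + 0×3×2 ≡ 0 (mod 15)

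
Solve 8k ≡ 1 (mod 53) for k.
20

Using Extended Euclidean Algorithm:
gcd(8, 53) = 1
Bezout coefficients: 8 × 20 + 53 × -3 = 1
So 8 × 20 ≡ 1 (mod 53)
The inverse is 20 mod 53 = 20
Verification: 8 × 20 = 160 = 3 × 53 + 1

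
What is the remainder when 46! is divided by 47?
By Wilson's theorem, (46)! ≡ -1 ≡ 46 (mod 47)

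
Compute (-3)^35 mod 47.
Using repeated squaring. (-3) ≡ 44 (mod 47). 35 = 32 + 2 + 1 (binary 100011). Repeated squaring mod 47: 44^1 ≡ 44; 44^2 ≡ 44² = 1936 ≡ 9; 44^4 ≡ 9² = 81 ≡ 34; 44^8 ≡ 34² = 1156 ≡ 28; 44^16 ≡ 28² = 784 ≡ 32; 44^32 ≡ 32² = 1024 ≡ 37. Multiply: (-3)^35 ≡ 44^32 × 44^2 × 44^1 ≡ 37 × 9 × 44 (mod 47): 37 × 9 = 333 ≡ 4; 4 × 44 = 176 ≡ 35. So (-3)^35 ≡ 35 (mod 47).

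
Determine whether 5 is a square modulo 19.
By Euler's criterion: 5^{9} ≡ 1 (mod 19). Since this equals 1, 5 is a QR.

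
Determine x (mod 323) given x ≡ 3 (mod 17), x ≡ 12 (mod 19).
88

Using the Chinese Remainder Theorem:
M = product of moduli = 323
For equation 1: M_1 = 19, 19 ≡ 2 (mod 17), inverse of 19 mod 17 is 9 (check: 2 × 9 = 18 ≡ 1 (mod 17))
For equation 2: M_2 = 17, 17 ≡ 17 (mod 19), inverse of 17 mod 19 is 9 (check: 17 × 9 = 153 ≡ 1 (mod 19))
Combine: x ≡ Σ r_i×M_i×(M_i⁻¹ mod m_i) = 3×19×9 + 12×17×9 = 513 + 1836 = 2349
2349 mod 323 = 88
x ≡ 88 (mod 323)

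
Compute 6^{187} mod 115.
1

Using successive squaring:
Binary expansion of 187: 10111011
Powers of 6 mod 115 (each is the square of the previous):
  6^1 ≡ 6 (mod 115)
  6^2 ≡ 6² = 36 ≡ 36 (mod 115)
  6^4 ≡ 36² = 1296 ≡ 31 (mod 115)
  6^8 ≡ 31² = 961 ≡ 41 (mod 115)
  6^16 ≡ 41² = 1681 ≡ 71 (mod 115)
  6^32 ≡ 71² = 5041 ≡ 96 (mod 115)
  6^64 ≡ 96² = 9216 ≡ 16 (mod 115)
  6^128 ≡ 16² = 256 ≡ 26 (mod 115)
187 = 128 + 32 + 16 + 8 + 2 + 1, so 6^187 = 6^128 × 6^32 × 6^16 × 6^8 × 6^2 × 6^1 ≡ 26 × 96 × 71 × 41 × 36 × 6 (mod 115)
Multiplying step by step:
  26 × 96 = 2496 ≡ 81 (mod 115)
  81 × 71 = 5751 ≡ 1 (mod 115)
  1 × 41 = 41 ≡ 41 (mod 115)
  41 × 36 = 1476 ≡ 96 (mod 115)
  96 × 6 = 576 ≡ 1 (mod 115)
Result: 6^187 ≡ 1 (mod 115)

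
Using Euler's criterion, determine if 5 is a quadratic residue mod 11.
By Euler's criterion: 5^{5} ≡ 1 (mod 11). Since this equals 1, 5 is a QR.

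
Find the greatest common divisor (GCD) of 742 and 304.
2

Using the Euclidean algorithm:
742 = 2 × 304 + 134
304 = 2 × 134 + 36
134 = 3 × 36 + 26
36 = 1 × 26 + 10
26 = 2 × 10 + 6
10 = 1 × 6 + 4
6 = 1 × 4 + 2
4 = 2 × 2 + 0

GCD(742, 304) = 2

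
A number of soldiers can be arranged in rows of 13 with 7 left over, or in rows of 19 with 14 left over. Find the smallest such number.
M = 13 × 19 = 247. M₁ = 19, y₁ ≡ 11 (mod 13). M₂ = 13, y₂ ≡ 3 (mod 19). t = 7×19×11 + 14×13×3 ≡ 33 (mod 247). The smallest positive such number is 33.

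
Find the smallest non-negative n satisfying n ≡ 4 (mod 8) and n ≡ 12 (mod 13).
M = 8 × 13 = 104. M₁ = 13, y₁ ≡ 5 (mod 8). M₂ = 8, y₂ ≡ 5 (mod 13). n = 4×13×5 + 12×8×5 ≡ 12 (mod 104)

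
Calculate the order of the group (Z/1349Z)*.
1260

Prime factorization: 1349 = 19 × 71
Using the formula φ(n) = n × Π(1 - 1/p) for each prime factor p:
φ(1349) = 1349 × (1 - 1/19) × (1 - 1/71)
φ(1349) = 1260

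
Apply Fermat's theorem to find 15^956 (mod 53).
By Fermat: 15^{52} ≡ 1 (mod 53). 956 ≡ 20 (mod 52). So 15^{956} ≡ 15^{20} ≡ 42 (mod 53)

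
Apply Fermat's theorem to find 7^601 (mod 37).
By Fermat: 7^{36} ≡ 1 (mod 37). 601 ≡ 25 (mod 36). So 7^{601} ≡ 7^{25} ≡ 34 (mod 37)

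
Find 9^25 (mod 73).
Using repeated squaring. 25 = 16 + 8 + 1 (binary 11001). Repeated squaring mod 73: 9^1 ≡ 9; 9^2 ≡ 9² = 81 ≡ 8; 9^4 ≡ 8² = 64 ≡ 64; 9^8 ≡ 64² = 4096 ≡ 8; 9^16 ≡ 8² = 64 ≡ 64. Multiply: 9^25 = 9^16 × 9^8 × 9^1 ≡ 64 × 8 × 9 (mod 73): 64 × 8 = 512 ≡ 1; 1 × 9 = 9 ≡ 9. So 9^25 ≡ 9 (mod 73).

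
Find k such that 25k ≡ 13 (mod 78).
13

Since gcd(25, 78) = 1 divides 13, a solution exists.
Multiply both sides by the inverse of 25 mod 78:
  25^(-1) mod 78 = 25
  x ≡ 25 × 13 ≡ 325 ≡ 13 (mod 78)
Verification: 25 × 13 = 325 = 4 × 78 + 13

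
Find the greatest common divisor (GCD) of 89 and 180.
1

Using the Euclidean algorithm:
89 = 0 × 180 + 89
180 = 2 × 89 + 2
89 = 44 × 2 + 1
2 = 2 × 1 + 0

GCD(89, 180) = 1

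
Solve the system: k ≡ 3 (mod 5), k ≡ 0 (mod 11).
M = 5 × 11 = 55. M₁ = 11, y₁ ≡ 1 (mod 5). M₂ = 5, y₂ ≡ 9 (mod 11). k = 3×11×1 + 0×5×9 ≡ 33 (mod 55)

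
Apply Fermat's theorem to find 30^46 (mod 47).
By Fermat's Little Theorem, 30^{46} ≡ 1 (mod 47) since 47 is prime and gcd(30, 47) = 1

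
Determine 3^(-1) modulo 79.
3^(-1) ≡ 53 (mod 79). Verification: 3 × 53 = 159 ≡ 1 (mod 79)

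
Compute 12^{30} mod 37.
26

Using successive squaring:
Binary expansion of 30: 11110
Powers of 12 mod 37 (each is the square of the previous):
  12^1 ≡ 12 (mod 37)
  12^2 ≡ 12² = 144 ≡ 33 (mod 37)
  12^4 ≡ 33² = 1089 ≡ 16 (mod 37)
  12^8 ≡ 16² = 256 ≡ 34 (mod 37)
  12^16 ≡ 34² = 1156 ≡ 9 (mod 37)
30 = 16 + 8 + 4 + 2, so 12^30 = 12^16 × 12^8 × 12^4 × 12^2 ≡ 9 × 34 × 16 × 33 (mod 37)
Multiplying step by step:
  9 × 34 = 306 ≡ 10 (mod 37)
  10 × 16 = 160 ≡ 12 (mod 37)
  12 × 33 = 396 ≡ 26 (mod 37)
Result: 12^30 ≡ 26 (mod 37)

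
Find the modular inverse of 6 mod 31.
6^(-1) ≡ 26 (mod 31). Verification: 6 × 26 = 156 ≡ 1 (mod 31)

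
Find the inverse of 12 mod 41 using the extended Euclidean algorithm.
Extended GCD: 12(-17) + 41(5) = 1. So 12^(-1) ≡ 24 ≡ 24 (mod 41). Verify: 12 × 24 = 288 ≡ 1 (mod 41)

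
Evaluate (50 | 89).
(50/89) = 50^{44} mod 89 = 1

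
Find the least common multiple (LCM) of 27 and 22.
594

First find GCD(27, 22) using the Euclidean algorithm:
27 = 1 × 22 + 5
22 = 4 × 5 + 2
5 = 2 × 2 + 1
2 = 2 × 1 + 0
GCD(27, 22) = 1

LCM formula: LCM(a, b) = (a × b) / GCD(a, b)
LCM(27, 22) = (27 × 22) / 1
LCM(27, 22) = 594 / 1
LCM(27, 22) = 594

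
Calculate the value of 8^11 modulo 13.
Using repeated squaring. 11 = 8 + 2 + 1 (binary 1011). Repeated squaring mod 13: 8^1 ≡ 8; 8^2 ≡ 8² = 64 ≡ 12; 8^4 ≡ 12² = 144 ≡ 1; 8^8 ≡ 1² = 1 ≡ 1. Multiply: 8^11 = 8^8 × 8^2 × 8^1 ≡ 1 × 12 × 8 (mod 13): 1 × 12 = 12 ≡ 12; 12 × 8 = 96 ≡ 5. So 8^11 ≡ 5 (mod 13).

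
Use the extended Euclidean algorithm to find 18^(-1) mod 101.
Extended GCD: 18(-28) + 101(5) = 1. So 18^(-1) ≡ 73 ≡ 73 (mod 101). Verify: 18 × 73 = 1314 ≡ 1 (mod 101)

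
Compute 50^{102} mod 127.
4

Using successive squaring:
Binary expansion of 102: 1100110
Powers of 50 mod 127 (each is the square of the previous):
  50^1 ≡ 50 (mod 127)
  50^2 ≡ 50² = 2500 ≡ 87 (mod 127)
  50^4 ≡ 87² = 7569 ≡ 76 (mod 127)
  50^8 ≡ 76² = 5776 ≡ 61 (mod 127)
  50^16 ≡ 61² = 3721 ≡ 38 (mod 127)
  50^32 ≡ 38² = 1444 ≡ 47 (mod 127)
  50^64 ≡ 47² = 2209 ≡ 50 (mod 127)
102 = 64 + 32 + 4 + 2, so 50^102 = 50^64 × 50^32 × 50^4 × 50^2 ≡ 50 × 47 × 76 × 87 (mod 127)
Multiplying step by step:
  50 × 47 = 2350 ≡ 64 (mod 127)
  64 × 76 = 4864 ≡ 38 (mod 127)
  38 × 87 = 3306 ≡ 4 (mod 127)
Result: 50^102 ≡ 4 (mod 127)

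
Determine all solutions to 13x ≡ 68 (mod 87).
32

Since gcd(13, 87) = 1 divides 68, a solution exists.
Multiply both sides by the inverse of 13 mod 87:
  13^(-1) mod 87 = 67
  x ≡ 67 × 68 ≡ 4556 ≡ 32 (mod 87)
Verification: 13 × 32 = 416 = 4 × 87 + 68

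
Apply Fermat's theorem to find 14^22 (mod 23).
By Fermat's Little Theorem, 14^{22} ≡ 1 (mod 23) since 23 is prime and gcd(14, 23) = 1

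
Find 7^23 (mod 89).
Using repeated squaring. 23 = 16 + 4 + 2 + 1 (binary 10111). Repeated squaring mod 89: 7^1 ≡ 7; 7^2 ≡ 7² = 49 ≡ 49; 7^4 ≡ 49² = 2401 ≡ 87; 7^8 ≡ 87² = 7569 ≡ 4; 7^16 ≡ 4² = 16 ≡ 16. Multiply: 7^23 = 7^16 × 7^4 × 7^2 × 7^1 ≡ 16 × 87 × 49 × 7 (mod 89): 16 × 87 = 1392 ≡ 57; 57 × 49 = 2793 ≡ 34; 34 × 7 = 238 ≡ 60. So 7^23 ≡ 60 (mod 89).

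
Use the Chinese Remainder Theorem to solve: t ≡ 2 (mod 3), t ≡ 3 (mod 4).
M = 3 × 4 = 12. M₁ = 4, y₁ ≡ 1 (mod 3). M₂ = 3, y₂ ≡ 3 (mod 4). t = 2×4×1 + 3×3×3 ≡ 11 (mod 12)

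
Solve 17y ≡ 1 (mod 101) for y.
17^(-1) ≡ 6 (mod 101). Verification: 17 × 6 = 102 ≡ 1 (mod 101)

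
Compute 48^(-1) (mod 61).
14

Using Extended Euclidean Algorithm:
gcd(48, 61) = 1
Bezout coefficients: 48 × 14 + 61 × -11 = 1
So 48 × 14 ≡ 1 (mod 61)
The inverse is 14 mod 61 = 14
Verification: 48 × 14 = 672 = 11 × 61 + 1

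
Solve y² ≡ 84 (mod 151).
The square roots of 84 mod 151 are 50 and 101. Verify: 50² = 2500 ≡ 84 (mod 151)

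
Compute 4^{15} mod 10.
4

Using successive squaring:
Binary expansion of 15: 1111
Powers of 4 mod 10 (each is the square of the previous):
  4^1 ≡ 4 (mod 10)
  4^2 ≡ 4² = 16 ≡ 6 (mod 10)
  4^4 ≡ 6² = 36 ≡ 6 (mod 10)
  4^8 ≡ 6² = 36 ≡ 6 (mod 10)
15 = 8 + 4 + 2 + 1, so 4^15 = 4^8 × 4^4 × 4^2 × 4^1 ≡ 6 × 6 × 6 × 4 (mod 10)
Multiplying step by step:
  6 × 6 = 36 ≡ 6 (mod 10)
  6 × 6 = 36 ≡ 6 (mod 10)
  6 × 4 = 24 ≡ 4 (mod 10)
Result: 4^15 ≡ 4 (mod 10)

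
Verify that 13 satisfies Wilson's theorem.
(12)! mod 13 = 12. Since this equals -1 (mod 13), Wilson confirms 13 is prime.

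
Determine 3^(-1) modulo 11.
3^(-1) ≡ 4 (mod 11). Verification: 3 × 4 = 12 ≡ 1 (mod 11)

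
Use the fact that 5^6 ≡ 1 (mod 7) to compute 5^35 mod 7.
By Fermat: 5^{6} ≡ 1 (mod 7). 35 = 5×6 + 5. So 5^{35} ≡ 5^{5} ≡ 3 (mod 7)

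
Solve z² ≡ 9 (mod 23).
The square roots of 9 mod 23 are 3 and 20. Verify: 3² = 9 ≡ 9 (mod 23)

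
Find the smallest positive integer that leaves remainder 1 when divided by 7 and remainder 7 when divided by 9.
M = 7 × 9 = 63. M₁ = 9, y₁ ≡ 4 (mod 7). M₂ = 7, y₂ ≡ 4 (mod 9). n = 1×9×4 + 7×7×4 ≡ 43 (mod 63). The smallest positive such number is 43.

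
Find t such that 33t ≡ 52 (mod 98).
58

Since gcd(33, 98) = 1 divides 52, a solution exists.
Multiply both sides by the inverse of 33 mod 98:
  33^(-1) mod 98 = 3
  x ≡ 3 × 52 ≡ 156 ≡ 58 (mod 98)
Verification: 33 × 58 = 1914 = 19 × 98 + 52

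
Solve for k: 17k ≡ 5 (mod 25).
15

Since gcd(17, 25) = 1 divides 5, a solution exists.
Multiply both sides by the inverse of 17 mod 25:
  17^(-1) mod 25 = 3
  x ≡ 3 × 5 ≡ 15 ≡ 15 (mod 25)
Verification: 17 × 15 = 255 = 10 × 25 + 5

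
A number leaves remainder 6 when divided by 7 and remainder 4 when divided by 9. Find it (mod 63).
M = 7 × 9 = 63. M₁ = 9, y₁ ≡ 4 (mod 7). M₂ = 7, y₂ ≡ 4 (mod 9). m = 6×9×4 + 4×7×4 ≡ 13 (mod 63)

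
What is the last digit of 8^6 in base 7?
8 ≡ 1 (mod 7). 6 = 4 + 2 (binary 110). Repeated squaring mod 7: 1^1 ≡ 1; 1^2 ≡ 1² = 1 ≡ 1; 1^4 ≡ 1² = 1 ≡ 1. Multiply: 8^6 ≡ 1^4 × 1^2 ≡ 1 × 1 (mod 7): 1 × 1 = 1 ≡ 1. So 8^6 ≡ 1 (mod 7).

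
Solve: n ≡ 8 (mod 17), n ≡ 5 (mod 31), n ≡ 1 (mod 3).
M = 17 × 31 × 3 = 1581. M₁ = 93, y₁ ≡ 15 (mod 17). M₂ = 51, y₂ ≡ 14 (mod 31). M₃ = 527, y₃ ≡ 2 (mod 3). n = 8×93×15 + 5×51×14 + 1×527×2 ≡ 1555 (mod 1581)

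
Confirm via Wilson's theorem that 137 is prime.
(136)! mod 137 = 136. Since this equals -1 (mod 137), Wilson confirms 137 is prime.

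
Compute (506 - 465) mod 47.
41

(506 - 465) = 41
41 mod 47 = 41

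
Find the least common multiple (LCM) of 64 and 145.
9280

First find GCD(64, 145) using the Euclidean algorithm:
64 = 0 × 145 + 64
145 = 2 × 64 + 17
64 = 3 × 17 + 13
17 = 1 × 13 + 4
13 = 3 × 4 + 1
4 = 4 × 1 + 0
GCD(64, 145) = 1

LCM formula: LCM(a, b) = (a × b) / GCD(a, b)
LCM(64, 145) = (64 × 145) / 1
LCM(64, 145) = 9280 / 1
LCM(64, 145) = 9280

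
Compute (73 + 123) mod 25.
21

(73 + 123) = 196
196 mod 25 = 21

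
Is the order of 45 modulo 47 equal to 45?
No, the actual order is 46, not 45.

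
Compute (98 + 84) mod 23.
21

(98 + 84) = 182
182 mod 23 = 21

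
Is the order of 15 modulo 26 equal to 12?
Yes, ord_26(15) = 12.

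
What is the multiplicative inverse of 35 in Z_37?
35^(-1) ≡ 18 (mod 37). Verification: 35 × 18 = 630 ≡ 1 (mod 37)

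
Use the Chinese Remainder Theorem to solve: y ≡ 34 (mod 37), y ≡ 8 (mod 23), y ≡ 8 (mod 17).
1181

Using the Chinese Remainder Theorem:
M = product of moduli = 14467
For equation 1: M_1 = 391, 391 ≡ 21 (mod 37), inverse of 391 mod 37 is 30 (check: 21 × 30 = 630 ≡ 1 (mod 37))
For equation 2: M_2 = 629, 629 ≡ 8 (mod 23), inverse of 629 mod 23 is 3 (check: 8 × 3 = 24 ≡ 1 (mod 23))
For equation 3: M_3 = 851, 851 ≡ 1 (mod 17), inverse of 851 mod 17 is 1 (check: 1 × 1 = 1 ≡ 1 (mod 17))
Combine: y ≡ Σ r_i×M_i×(M_i⁻¹ mod m_i) = 34×391×30 + 8×629×3 + 8×851×1 = 398820 + 15096 + 6808 = 420724
420724 mod 14467 = 1181
y ≡ 1181 (mod 14467)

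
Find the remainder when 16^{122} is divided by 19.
By Fermat: 16^{18} ≡ 1 (mod 19). 122 = 6×18 + 14. So 16^{122} ≡ 16^{14} ≡ 4 (mod 19)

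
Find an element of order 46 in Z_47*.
5 has order 46 mod 47 since 5^{46} ≡ 1 (mod 47) and no smaller power works.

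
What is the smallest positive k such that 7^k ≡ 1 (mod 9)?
Powers of 7 mod 9: 7^1≡7, 7^2≡4, 7^3≡1. Order = 3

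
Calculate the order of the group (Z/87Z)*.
56

Prime factorization: 87 = 3 × 29
Using the formula φ(n) = n × Π(1 - 1/p) for each prime factor p:
φ(87) = 87 × (1 - 1/3) × (1 - 1/29)
φ(87) = 56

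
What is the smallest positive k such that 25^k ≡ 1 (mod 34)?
Powers of 25 mod 34: 25^1≡25, 25^2≡13, 25^3≡19, 25^4≡33, 25^5≡9, 25^6≡21, 25^7≡15, 25^8≡1. Order = 8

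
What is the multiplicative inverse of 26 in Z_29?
26^(-1) ≡ 19 (mod 29). Verification: 26 × 19 = 494 ≡ 1 (mod 29)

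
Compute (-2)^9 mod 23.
(-2) ≡ 21 (mod 23). 9 = 8 + 1 (binary 1001). Repeated squaring mod 23: 21^1 ≡ 21; 21^2 ≡ 21² = 441 ≡ 4; 21^4 ≡ 4² = 16 ≡ 16; 21^8 ≡ 16² = 256 ≡ 3. Multiply: (-2)^9 ≡ 21^8 × 21^1 ≡ 3 × 21 (mod 23): 3 × 21 = 63 ≡ 17. So (-2)^9 ≡ 17 (mod 23).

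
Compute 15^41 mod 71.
Using repeated squaring. 41 = 32 + 8 + 1 (binary 101001). Repeated squaring mod 71: 15^1 ≡ 15; 15^2 ≡ 15² = 225 ≡ 12; 15^4 ≡ 12² = 144 ≡ 2; 15^8 ≡ 2² = 4 ≡ 4; 15^16 ≡ 4² = 16 ≡ 16; 15^32 ≡ 16² = 256 ≡ 43. Multiply: 15^41 = 15^32 × 15^8 × 15^1 ≡ 43 × 4 × 15 (mod 71): 43 × 4 = 172 ≡ 30; 30 × 15 = 450 ≡ 24. So 15^41 ≡ 24 (mod 71).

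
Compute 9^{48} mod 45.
36

Using successive squaring:
Binary expansion of 48: 110000
Powers of 9 mod 45 (each is the square of the previous):
  9^1 ≡ 9 (mod 45)
  9^2 ≡ 9² = 81 ≡ 36 (mod 45)
  9^4 ≡ 36² = 1296 ≡ 36 (mod 45)
  9^8 ≡ 36² = 1296 ≡ 36 (mod 45)
  9^16 ≡ 36² = 1296 ≡ 36 (mod 45)
  9^32 ≡ 36² = 1296 ≡ 36 (mod 45)
48 = 32 + 16, so 9^48 = 9^32 × 9^16 ≡ 36 × 36 (mod 45)
Multiplying step by step:
  36 × 36 = 1296 ≡ 36 (mod 45)
Result: 9^48 ≡ 36 (mod 45)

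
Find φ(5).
4

Prime factorization: 5 = 5
Using the formula φ(n) = n × Π(1 - 1/p) for each prime factor p:
φ(5) = 5 × (1 - 1/5)
φ(5) = 4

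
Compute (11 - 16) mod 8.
3

(11 - 16) = -5
-5 mod 8 = 3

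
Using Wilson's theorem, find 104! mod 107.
(106)! = (104)! × (105) × (106) ≡ -1 (mod 107). So (104)! ≡ -1 × [(106)(105)]^(-1) ≡ 53 (mod 107)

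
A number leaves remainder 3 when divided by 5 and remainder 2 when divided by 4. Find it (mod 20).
M = 5 × 4 = 20. M₁ = 4, y₁ ≡ 4 (mod 5). M₂ = 5, y₂ ≡ 1 (mod 4). z = 3×4×4 + 2×5×1 ≡ 18 (mod 20)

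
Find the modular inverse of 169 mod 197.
169^(-1) ≡ 7 (mod 197). Verification: 169 × 7 = 1183 ≡ 1 (mod 197)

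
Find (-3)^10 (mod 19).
(-3) ≡ 16 (mod 19). 10 = 8 + 2 (binary 1010). Repeated squaring mod 19: 16^1 ≡ 16; 16^2 ≡ 16² = 256 ≡ 9; 16^4 ≡ 9² = 81 ≡ 5; 16^8 ≡ 5² = 25 ≡ 6. Multiply: (-3)^10 ≡ 16^8 × 16^2 ≡ 6 × 9 (mod 19): 6 × 9 = 54 ≡ 16. So (-3)^10 ≡ 16 (mod 19).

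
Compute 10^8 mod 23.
8 = 8 (binary 1000). Repeated squaring mod 23: 10^1 ≡ 10; 10^2 ≡ 10² = 100 ≡ 8; 10^4 ≡ 8² = 64 ≡ 18; 10^8 ≡ 18² = 324 ≡ 2. So 10^8 ≡ 2 (mod 23).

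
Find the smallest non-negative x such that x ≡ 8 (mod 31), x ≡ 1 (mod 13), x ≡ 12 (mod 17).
1899

Using the Chinese Remainder Theorem:
M = product of moduli = 6851
For equation 1: M_1 = 221, 221 ≡ 4 (mod 31), inverse of 221 mod 31 is 8 (check: 4 × 8 = 32 ≡ 1 (mod 31))
For equation 2: M_2 = 527, 527 ≡ 7 (mod 13), inverse of 527 mod 13 is 2 (check: 7 × 2 = 14 ≡ 1 (mod 13))
For equation 3: M_3 = 403, 403 ≡ 12 (mod 17), inverse of 403 mod 17 is 10 (check: 12 × 10 = 120 ≡ 1 (mod 17))
Combine: x ≡ Σ r_i×M_i×(M_i⁻¹ mod m_i) = 8×221×8 + 1×527×2 + 12×403×10 = 14144 + 1054 + 48360 = 63558
63558 mod 6851 = 1899
x ≡ 1899 (mod 6851)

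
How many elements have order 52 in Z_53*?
Number of primitive roots mod 53 = φ(52) = 24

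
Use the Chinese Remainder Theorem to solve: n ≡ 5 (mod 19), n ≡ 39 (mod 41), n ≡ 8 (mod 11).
613

Using the Chinese Remainder Theorem:
M = product of moduli = 8569
For equation 1: M_1 = 451, 451 ≡ 14 (mod 19), inverse of 451 mod 19 is 15 (check: 14 × 15 = 210 ≡ 1 (mod 19))
For equation 2: M_2 = 209, 209 ≡ 4 (mod 41), inverse of 209 mod 41 is 31 (check: 4 × 31 = 124 ≡ 1 (mod 41))
For equation 3: M_3 = 779, 779 ≡ 9 (mod 11), inverse of 779 mod 11 is 5 (check: 9 × 5 = 45 ≡ 1 (mod 11))
Combine: n ≡ Σ r_i×M_i×(M_i⁻¹ mod m_i) = 5×451×15 + 39×209×31 + 8×779×5 = 33825 + 252681 + 31160 = 317666
317666 mod 8569 = 613
n ≡ 613 (mod 8569)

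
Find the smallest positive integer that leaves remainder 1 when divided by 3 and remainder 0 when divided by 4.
M = 3 × 4 = 12. M₁ = 4, y₁ ≡ 1 (mod 3). M₂ = 3, y₂ ≡ 3 (mod 4). t = 1×4×1 + 0×3×3 ≡ 4 (mod 12). The smallest positive such number is 4.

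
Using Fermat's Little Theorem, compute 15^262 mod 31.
By Fermat: 15^{30} ≡ 1 (mod 31). 262 = 8×30 + 22. So 15^{262} ≡ 15^{22} ≡ 8 (mod 31)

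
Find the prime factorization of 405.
3^4 × 5

Divide by primes starting from smallest:
405 ÷ 3 = 135
135 ÷ 3 = 45
45 ÷ 3 = 15
15 ÷ 3 = 5
5 ÷ 5 = 1

405 = 3^4 × 5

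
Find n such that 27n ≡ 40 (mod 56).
16

Since gcd(27, 56) = 1 divides 40, a solution exists.
Multiply both sides by the inverse of 27 mod 56:
  27^(-1) mod 56 = 27
  x ≡ 27 × 40 ≡ 1080 ≡ 16 (mod 56)
Verification: 27 × 16 = 432 = 7 × 56 + 40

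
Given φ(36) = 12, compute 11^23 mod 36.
By Euler: 11^{12} ≡ 1 (mod 36) since gcd(11, 36) = 1. 23 = 1×12 + 11. So 11^{23} ≡ 11^{11} ≡ 23 (mod 36)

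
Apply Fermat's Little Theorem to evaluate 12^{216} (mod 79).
22

By Fermat's Little Theorem, a^(p-1) ≡ 1 (mod p) for prime p and gcd(a, p) = 1
Here p = 79, so 12^78 ≡ 1 (mod 79)
We can reduce the exponent: 216 mod 78 = 60
So 12^216 ≡ 12^60 (mod 79)
Computing: 12^60 mod 79 = 22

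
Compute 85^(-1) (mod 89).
22

Using Extended Euclidean Algorithm:
gcd(85, 89) = 1
Bezout coefficients: 85 × 22 + 89 × -21 = 1
So 85 × 22 ≡ 1 (mod 89)
The inverse is 22 mod 89 = 22
Verification: 85 × 22 = 1870 = 21 × 89 + 1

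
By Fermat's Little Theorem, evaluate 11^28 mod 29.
By Fermat's Little Theorem, 11^{28} ≡ 1 (mod 29) since 29 is prime and gcd(11, 29) = 1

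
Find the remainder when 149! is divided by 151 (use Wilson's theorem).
(150)! = (149)! × (150) ≡ -1 (mod 151). So (149)! ≡ -1 × (150)^(-1) ≡ (-1)×(-1) = 1 (mod 151)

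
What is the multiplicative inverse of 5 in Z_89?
5^(-1) ≡ 18 (mod 89). Verification: 5 × 18 = 90 ≡ 1 (mod 89)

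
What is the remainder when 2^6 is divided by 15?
6 = 4 + 2 (binary 110). Repeated squaring mod 15: 2^1 ≡ 2; 2^2 ≡ 2² = 4 ≡ 4; 2^4 ≡ 4² = 16 ≡ 1. Multiply: 2^6 = 2^4 × 2^2 ≡ 1 × 4 (mod 15): 1 × 4 = 4 ≡ 4. So 2^6 ≡ 4 (mod 15).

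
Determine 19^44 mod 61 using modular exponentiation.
Using repeated squaring. 44 = 32 + 8 + 4 (binary 101100). Repeated squaring mod 61: 19^1 ≡ 19; 19^2 ≡ 19² = 361 ≡ 56; 19^4 ≡ 56² = 3136 ≡ 25; 19^8 ≡ 25² = 625 ≡ 15; 19^16 ≡ 15² = 225 ≡ 42; 19^32 ≡ 42² = 1764 ≡ 56. Multiply: 19^44 = 19^32 × 19^8 × 19^4 ≡ 56 × 15 × 25 (mod 61): 56 × 15 = 840 ≡ 47; 47 × 25 = 1175 ≡ 16. So 19^44 ≡ 16 (mod 61).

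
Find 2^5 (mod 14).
5 = 4 + 1 (binary 101). Repeated squaring mod 14: 2^1 ≡ 2; 2^2 ≡ 2² = 4 ≡ 4; 2^4 ≡ 4² = 16 ≡ 2. Multiply: 2^5 = 2^4 × 2^1 ≡ 2 × 2 (mod 14): 2 × 2 = 4 ≡ 4. So 2^5 ≡ 4 (mod 14).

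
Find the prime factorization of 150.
2 × 3 × 5^2

Divide by primes starting from smallest:
150 ÷ 2 = 75
75 ÷ 3 = 25
25 ÷ 5 = 5
5 ÷ 5 = 1

150 = 2 × 3 × 5^2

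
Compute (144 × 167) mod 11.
2

(144 × 167) = 24048
24048 mod 11 = 2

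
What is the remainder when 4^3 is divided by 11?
3 = 2 + 1 (binary 11). Repeated squaring mod 11: 4^1 ≡ 4; 4^2 ≡ 4² = 16 ≡ 5. Multiply: 4^3 = 4^2 × 4^1 ≡ 5 × 4 (mod 11): 5 × 4 = 20 ≡ 9. So 4^3 ≡ 9 (mod 11).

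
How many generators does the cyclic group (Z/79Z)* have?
24

The number of primitive roots modulo p is φ(p-1) = φ(78)
φ(78) = 24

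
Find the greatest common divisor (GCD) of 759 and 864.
3

Using the Euclidean algorithm:
759 = 0 × 864 + 759
864 = 1 × 759 + 105
759 = 7 × 105 + 24
105 = 4 × 24 + 9
24 = 2 × 9 + 6
9 = 1 × 6 + 3
6 = 2 × 3 + 0

GCD(759, 864) = 3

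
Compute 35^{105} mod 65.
40

Using successive squaring:
Binary expansion of 105: 1101001
Powers of 35 mod 65 (each is the square of the previous):
  35^1 ≡ 35 (mod 65)
  35^2 ≡ 35² = 1225 ≡ 55 (mod 65)
  35^4 ≡ 55² = 3025 ≡ 35 (mod 65)
  35^8 ≡ 35² = 1225 ≡ 55 (mod 65)
  35^16 ≡ 55² = 3025 ≡ 35 (mod 65)
  35^32 ≡ 35² = 1225 ≡ 55 (mod 65)
  35^64 ≡ 55² = 3025 ≡ 35 (mod 65)
105 = 64 + 32 + 8 + 1, so 35^105 = 35^64 × 35^32 × 35^8 × 35^1 ≡ 35 × 55 × 55 × 35 (mod 65)
Multiplying step by step:
  35 × 55 = 1925 ≡ 40 (mod 65)
  40 × 55 = 2200 ≡ 55 (mod 65)
  55 × 35 = 1925 ≡ 40 (mod 65)
Result: 35^105 ≡ 40 (mod 65)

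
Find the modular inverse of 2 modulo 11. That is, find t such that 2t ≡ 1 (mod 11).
6

Using Extended Euclidean Algorithm:
gcd(2, 11) = 1
Bezout coefficients: 2 × -5 + 11 × 1 = 1
So 2 × -5 ≡ 1 (mod 11)
The inverse is -5 mod 11 = 6
Verification: 2 × 6 = 12 = 1 × 11 + 1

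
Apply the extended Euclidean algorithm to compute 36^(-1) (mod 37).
Extended GCD: 36(-1) + 37(1) = 1. So 36^(-1) ≡ 36 ≡ 36 (mod 37). Verify: 36 × 36 = 1296 ≡ 1 (mod 37)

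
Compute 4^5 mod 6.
5 = 4 + 1 (binary 101). Repeated squaring mod 6: 4^1 ≡ 4; 4^2 ≡ 4² = 16 ≡ 4; 4^4 ≡ 4² = 16 ≡ 4. Multiply: 4^5 = 4^4 × 4^1 ≡ 4 × 4 (mod 6): 4 × 4 = 16 ≡ 4. So 4^5 ≡ 4 (mod 6).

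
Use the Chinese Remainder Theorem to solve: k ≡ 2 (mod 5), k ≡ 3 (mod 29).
32

Using the Chinese Remainder Theorem:
M = product of moduli = 145
For equation 1: M_1 = 29, 29 ≡ 4 (mod 5), inverse of 29 mod 5 is 4 (check: 4 × 4 = 16 ≡ 1 (mod 5))
For equation 2: M_2 = 5, 5 ≡ 5 (mod 29), inverse of 5 mod 29 is 6 (check: 5 × 6 = 30 ≡ 1 (mod 29))
Combine: k ≡ Σ r_i×M_i×(M_i⁻¹ mod m_i) = 2×29×4 + 3×5×6 = 232 + 90 = 322
322 mod 145 = 32
k ≡ 32 (mod 145)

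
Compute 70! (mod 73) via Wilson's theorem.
(72)! = (70)! × (71) × (72) ≡ -1 (mod 73). So (70)! ≡ -1 × [(72)(71)]^(-1) ≡ 36 (mod 73)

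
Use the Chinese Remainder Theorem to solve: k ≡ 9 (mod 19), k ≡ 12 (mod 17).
199

Using the Chinese Remainder Theorem:
M = product of moduli = 323
For equation 1: M_1 = 17, 17 ≡ 17 (mod 19), inverse of 17 mod 19 is 9 (check: 17 × 9 = 153 ≡ 1 (mod 19))
For equation 2: M_2 = 19, 19 ≡ 2 (mod 17), inverse of 19 mod 17 is 9 (check: 2 × 9 = 18 ≡ 1 (mod 17))
Combine: k ≡ Σ r_i×M_i×(M_i⁻¹ mod m_i) = 9×17×9 + 12×19×9 = 1377 + 2052 = 3429
3429 mod 323 = 199
k ≡ 199 (mod 323)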